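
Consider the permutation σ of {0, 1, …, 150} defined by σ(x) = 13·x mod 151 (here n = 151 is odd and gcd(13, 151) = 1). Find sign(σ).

Start at x=99: 99 → 79 → 121 → 63 → 64 → 77 → 95 → … (one orbit).
Cycle lengths of π_13 on ℤ/151ℤ: [150, 1]; 2 cycles in total.
With 2 cycles on 151 points, sign = (−1)^{151−2} = -1.

-1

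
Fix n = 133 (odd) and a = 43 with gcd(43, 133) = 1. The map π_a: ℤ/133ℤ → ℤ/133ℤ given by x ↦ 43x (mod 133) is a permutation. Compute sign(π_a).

+1

Start at x=64: 64 → 92 → 99 → 1 → 43 → 120 → 106 → … (one orbit).
Decompose π into cycles: lengths [9, 9, 9, 9, 9, 9, 9, 9, 9, 9, 9, 9, 9, 9, 1, 1, 1, 1, 1, 1, 1] (21 cycles, including the fixed point 0).
sign(π) = (−1)^{n − #cycles} = (−1)^{133−21} = (−1)^112 = +1.
The Jacobi symbol (43|133) = +1 (Zolotarev) agrees.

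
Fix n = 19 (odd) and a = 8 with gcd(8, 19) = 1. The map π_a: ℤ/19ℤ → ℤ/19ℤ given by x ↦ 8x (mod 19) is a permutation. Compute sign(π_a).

-1

Orbit of 18 under x↦8x: [18, 11, 12, 1, 8, 7]… (length divides ord_19(8)).
π_8 has 4 disjoint cycles with lengths [6, 6, 6, 1] on {0,…,18}.
sign(π) = (−1)^{n − #cycles} = (−1)^{19−4} = (−1)^15 = -1.
Via Zolotarev, sign(π_{8}) = (8|19) = -1.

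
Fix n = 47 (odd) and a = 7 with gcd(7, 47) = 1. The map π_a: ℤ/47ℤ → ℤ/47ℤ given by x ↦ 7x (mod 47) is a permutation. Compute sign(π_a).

Orbit of 8 under x↦7x: [8, 9, 16, 18, 32, 36, 17]… (length divides ord_47(7)).
3 cycles of lengths [23, 23, 1].
n − c = 47 − 3 = 44; sign = (−1)^44 = +1.
Check: (7/47) = +1 by Zolotarev.

+1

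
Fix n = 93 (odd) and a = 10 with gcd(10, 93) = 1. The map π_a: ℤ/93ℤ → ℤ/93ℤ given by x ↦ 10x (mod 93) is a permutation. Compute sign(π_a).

+1

Trace 7: π^k(7) = [7, 70, 49, 25, 64, 82, 76] for k=0..6.
π_10 has 9 disjoint cycles with lengths [15, 15, 15, 15, 15, 15, 1, 1, 1] on {0,…,92}.
Σ(ℓ_i−1) = 93−9 = 84; sign = (−1)^84 = +1.
(10|93)_J = +1 (Zolotarev's lemma cross-check).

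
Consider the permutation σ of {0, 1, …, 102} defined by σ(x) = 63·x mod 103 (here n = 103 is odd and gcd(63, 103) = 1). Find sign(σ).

Orbit of 81 under x↦63x: [81, 56, 26, 93, 91, 68, 61]… (length divides ord_103(63)).
Decompose π into cycles: lengths [51, 51, 1] (3 cycles, including the fixed point 0).
With 3 cycles on 103 points, sign = (−1)^{103−3} = +1.

+1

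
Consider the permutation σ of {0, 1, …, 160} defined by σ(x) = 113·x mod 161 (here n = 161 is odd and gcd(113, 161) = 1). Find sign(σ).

Start at x=155: 155 → 127 → 22 → 71 → 134 → 8 → 99 → … (one orbit).
Decompose π into cycles: lengths [22, 22, 22, 22, 22, 22, 22, 1, 1, 1, 1, 1, 1, 1] (14 cycles, including the fixed point 0).
sign(π) = (−1)^{n − #cycles} = (−1)^{161−14} = (−1)^147 = -1.
Check: (113/161) = -1 by Zolotarev.

-1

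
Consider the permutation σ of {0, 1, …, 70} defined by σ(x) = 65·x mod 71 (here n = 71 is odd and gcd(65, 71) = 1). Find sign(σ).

Orbit of 60 under x↦65x: [60, 66, 30, 33, 15, 52, 43]… (length divides ord_71(65)).
2 cycles of lengths [70, 1].
2 cycles on 71: each ℓ→(−1)^(ℓ−1), product (−1)^69 = -1.
(65|71)_J = -1 (Zolotarev's lemma cross-check).

-1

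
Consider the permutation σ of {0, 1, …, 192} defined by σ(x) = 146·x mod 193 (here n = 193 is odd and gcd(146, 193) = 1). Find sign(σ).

Start at x=132: 132 → 165 → 158 → 101 → 78 → 1 → 146 → … (one orbit).
Cycle lengths of π_146 on ℤ/193ℤ: [192, 1]; 2 cycles in total.
Σ(ℓ_i−1) = 193−2 = 191; sign = (−1)^191 = -1.
Check: (146/193) = -1 by Zolotarev.

-1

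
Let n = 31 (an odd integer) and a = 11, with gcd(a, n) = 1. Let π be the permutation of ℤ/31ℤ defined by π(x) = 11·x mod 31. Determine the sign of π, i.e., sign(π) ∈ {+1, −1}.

-1

Orbit of 5 under x↦11x: [5, 24, 16, 21, 14, 30, 20]… (length divides ord_31(11)).
π_11 has 2 disjoint cycles with lengths [30, 1] on {0,…,30}.
n − c = 31 − 2 = 29; sign = (−1)^29 = -1.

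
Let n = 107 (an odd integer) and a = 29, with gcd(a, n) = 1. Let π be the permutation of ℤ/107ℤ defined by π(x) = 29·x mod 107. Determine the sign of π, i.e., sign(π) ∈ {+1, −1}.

+1

Orbit of 41 under x↦29x: [41, 12, 27, 34, 23, 25, 83]… (length divides ord_107(29)).
Cycle lengths of π_29 on ℤ/107ℤ: [53, 53, 1]; 3 cycles in total.
n − c = 107 − 3 = 104; sign = (−1)^104 = +1.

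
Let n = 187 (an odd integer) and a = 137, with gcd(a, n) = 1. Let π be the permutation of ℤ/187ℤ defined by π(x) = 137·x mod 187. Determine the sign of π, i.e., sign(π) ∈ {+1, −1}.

Trace 86: π^k(86) = [86, 1, 137, 69, 103] for k=0..4.
51 cycles of lengths [5, 5, 5, 5, 5, 5, 5, 5, 5, 5, 5, 5, 5, 5, 5, 5, 5, 5, 5, 5, 5, 5, 5, 5, 5, 5, 5, 5, 5, 5, 5, 5, 5, 5, 1, 1, 1, 1, 1, 1, 1, 1, 1, 1, 1, 1, 1, 1, 1, 1, 1].
sign(π) = (−1)^{n − #cycles} = (−1)^{187−51} = (−1)^136 = +1.
The Jacobi symbol (137|187) = +1 (Zolotarev) agrees.

+1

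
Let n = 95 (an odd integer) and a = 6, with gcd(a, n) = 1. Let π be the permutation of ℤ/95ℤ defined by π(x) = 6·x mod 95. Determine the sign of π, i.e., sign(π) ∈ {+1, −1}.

Start at x=6: 6 → 36 → 26 → 61 → 81 → 11 → 66 → … (one orbit).
The orbit structure of x ↦ 6x mod 95: 15 orbits of sizes [9, 9, 9, 9, 9, 9, 9, 9, 9, 9, 1, 1, 1, 1, 1].
95 − 15 = 80 transpositions; sign(π) = (−1)^80 = +1.

+1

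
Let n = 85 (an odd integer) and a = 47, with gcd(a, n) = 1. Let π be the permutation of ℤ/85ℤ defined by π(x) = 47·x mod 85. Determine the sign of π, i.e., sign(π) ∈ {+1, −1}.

-1

Start at x=47: 47 → 84 → 38 → 1 → 47 (one orbit).
π_47 has 22 disjoint cycles with lengths [4, 4, 4, 4, 4, 4, 4, 4, 4, 4, 4, 4, 4, 4, 4, 4, 4, 4, 4, 4, 4, 1] on {0,…,84}.
22 cycles on 85: each ℓ→(−1)^(ℓ−1), product (−1)^63 = -1.
The Jacobi symbol (47|85) = -1 (Zolotarev) agrees.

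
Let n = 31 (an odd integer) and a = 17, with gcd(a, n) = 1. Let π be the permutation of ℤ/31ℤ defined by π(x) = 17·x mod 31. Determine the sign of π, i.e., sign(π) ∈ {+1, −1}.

-1

Start at x=9: 9 → 29 → 28 → 11 → 1 → 17 → 10 → … (one orbit).
Decompose π into cycles: lengths [30, 1] (2 cycles, including the fixed point 0).
With 2 cycles on 31 points, sign = (−1)^{31−2} = -1.
The Jacobi symbol (17|31) = -1 (Zolotarev) agrees.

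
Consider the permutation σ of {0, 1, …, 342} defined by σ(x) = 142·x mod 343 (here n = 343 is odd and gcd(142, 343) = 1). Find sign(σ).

Start at x=92: 92 → 30 → 144 → 211 → 121 → 32 → 85 → … (one orbit).
Cycle type of π: 147×2 + 21×2 + 3×2 + 1; total 7 cycles.
sign(π) = (−1)^{n − #cycles} = (−1)^{343−7} = (−1)^336 = +1.

+1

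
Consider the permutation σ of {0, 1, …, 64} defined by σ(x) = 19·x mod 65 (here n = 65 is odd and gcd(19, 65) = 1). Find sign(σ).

Orbit of 36 under x↦19x: [36, 34, 61, 54, 51, 59, 16]… (length divides ord_65(19)).
8 cycles of lengths [12, 12, 12, 12, 12, 2, 2, 1].
n − c = 65 − 8 = 57; sign = (−1)^57 = -1.
The Jacobi symbol (19|65) = -1 (Zolotarev) agrees.

-1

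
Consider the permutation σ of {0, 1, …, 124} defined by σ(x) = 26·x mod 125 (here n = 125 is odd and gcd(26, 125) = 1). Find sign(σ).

Orbit of 51 under x↦26x: [51, 76, 101, 1, 26]… (length divides ord_125(26)).
Cycle type of π: 5×20 + 1×25; total 45 cycles.
45 cycles on 125: each ℓ→(−1)^(ℓ−1), product (−1)^80 = +1.
(26|125)_J = +1 (Zolotarev's lemma cross-check).

+1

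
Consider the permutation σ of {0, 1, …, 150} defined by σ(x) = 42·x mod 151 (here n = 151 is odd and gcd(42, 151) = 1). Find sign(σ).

Orbit of 100 under x↦42x: [100, 123, 32, 136, 125, 116, 40]… (length divides ord_151(42)).
Cycle lengths of π_42 on ℤ/151ℤ: [75, 75, 1]; 3 cycles in total.
151 − 3 = 148 transpositions; sign(π) = (−1)^148 = +1.

+1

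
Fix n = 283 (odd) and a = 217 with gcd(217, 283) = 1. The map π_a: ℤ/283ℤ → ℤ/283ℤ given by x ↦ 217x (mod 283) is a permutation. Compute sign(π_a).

-1

Orbit of 222 under x↦217x: [222, 64, 21, 29, 67, 106, 79]… (length divides ord_283(217)).
Cycle type of π: 94×3 + 1; total 4 cycles.
With 4 cycles on 283 points, sign = (−1)^{283−4} = -1.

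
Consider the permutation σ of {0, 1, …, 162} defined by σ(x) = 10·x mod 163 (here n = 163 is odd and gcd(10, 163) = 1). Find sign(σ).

Start at x=65: 65 → 161 → 143 → 126 → 119 → 49 → 1 → … (one orbit).
3 cycles of lengths [81, 81, 1].
n − c = 163 − 3 = 160; sign = (−1)^160 = +1.
Check: (10/163) = +1 by Zolotarev.

+1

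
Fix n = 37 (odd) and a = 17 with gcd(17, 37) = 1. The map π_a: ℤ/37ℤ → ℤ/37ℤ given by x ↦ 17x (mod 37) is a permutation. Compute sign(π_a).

Start at x=21: 21 → 24 → 1 → 17 → 30 → 29 → 12 → … (one orbit).
Cycle lengths of π_17 on ℤ/37ℤ: [36, 1]; 2 cycles in total.
n − c = 37 − 2 = 35; sign = (−1)^35 = -1.
The Jacobi symbol (17|37) = -1 (Zolotarev) agrees.

-1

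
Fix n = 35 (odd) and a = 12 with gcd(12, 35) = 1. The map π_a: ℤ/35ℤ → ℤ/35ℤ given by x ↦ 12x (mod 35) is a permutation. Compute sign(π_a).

Start at x=16: 16 → 17 → 29 → 33 → 11 → 27 → 9 → … (one orbit).
Cycle type of π: 12×2 + 6 + 4 + 1; total 5 cycles.
Σ(ℓ_i−1) = 35−5 = 30; sign = (−1)^30 = +1.

+1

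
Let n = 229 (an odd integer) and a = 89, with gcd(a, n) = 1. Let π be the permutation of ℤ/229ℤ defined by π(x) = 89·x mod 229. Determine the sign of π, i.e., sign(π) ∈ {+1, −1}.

-1

Trace 140: π^k(140) = [140, 94, 122, 95, 211, 1, 89] for k=0..6.
The orbit structure of x ↦ 89x mod 229: 20 orbits of sizes [12, 12, 12, 12, 12, 12, 12, 12, 12, 12, 12, 12, 12, 12, 12, 12, 12, 12, 12, 1].
sign(π) = (−1)^{n − #cycles} = (−1)^{229−20} = (−1)^209 = -1.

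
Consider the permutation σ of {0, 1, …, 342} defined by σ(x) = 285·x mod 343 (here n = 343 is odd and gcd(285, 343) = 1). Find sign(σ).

-1

Trace 109: π^k(109) = [109, 195, 9, 164, 92, 152, 102] for k=0..6.
Cycle type of π: 294 + 42 + 6 + 1; total 4 cycles.
sign(π) = (−1)^{n − #cycles} = (−1)^{343−4} = (−1)^339 = -1.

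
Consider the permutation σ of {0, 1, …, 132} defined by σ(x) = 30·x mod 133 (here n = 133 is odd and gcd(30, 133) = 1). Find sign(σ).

+1

Orbit of 102 under x↦30x: [102, 1, 30]… (length divides ord_133(30)).
The orbit structure of x ↦ 30x mod 133: 45 orbits of sizes [3, 3, 3, 3, 3, 3, 3, 3, 3, 3, 3, 3, 3, 3, 3, 3, 3, 3, 3, 3, 3, 3, 3, 3, 3, 3, 3, 3, 3, 3, 3, 3, 3, 3, 3, 3, 3, 3, 3, 3, 3, 3, 3, 3, 1].
n − c = 133 − 45 = 88; sign = (−1)^88 = +1.
Check: (30/133) = +1 by Zolotarev.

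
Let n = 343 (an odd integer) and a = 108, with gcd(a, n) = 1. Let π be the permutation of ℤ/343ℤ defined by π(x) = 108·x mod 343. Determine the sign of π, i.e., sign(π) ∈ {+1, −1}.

Trace 237: π^k(237) = [237, 214, 131, 85, 262, 170, 181] for k=0..6.
π_108 has 4 disjoint cycles with lengths [294, 42, 6, 1] on {0,…,342}.
343 − 4 = 339 transpositions; sign(π) = (−1)^339 = -1.
(108|343)_J = -1 (Zolotarev's lemma cross-check).

-1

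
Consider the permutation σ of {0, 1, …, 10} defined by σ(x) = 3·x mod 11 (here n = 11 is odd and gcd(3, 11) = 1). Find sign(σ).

Orbit of 3 under x↦3x: [3, 9, 5, 4, 1]… (length divides ord_11(3)).
3 cycles of lengths [5, 5, 1].
sign(π) = (−1)^{n − #cycles} = (−1)^{11−3} = (−1)^8 = +1.
Via Zolotarev, sign(π_{3}) = (3|11) = +1.

+1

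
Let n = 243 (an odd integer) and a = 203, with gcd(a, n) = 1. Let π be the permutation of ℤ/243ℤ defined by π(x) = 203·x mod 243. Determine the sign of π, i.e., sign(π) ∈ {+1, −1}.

-1

Trace 235: π^k(235) = [235, 77, 79, 242, 40, 101, 91] for k=0..6.
π_203 has 6 disjoint cycles with lengths [162, 54, 18, 6, 2, 1] on {0,…,242}.
6 cycles on 243: each ℓ→(−1)^(ℓ−1), product (−1)^237 = -1.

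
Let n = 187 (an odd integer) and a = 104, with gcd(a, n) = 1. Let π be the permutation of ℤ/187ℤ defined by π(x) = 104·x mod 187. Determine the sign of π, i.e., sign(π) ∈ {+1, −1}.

+1

Orbit of 179 under x↦104x: [179, 103, 53, 89, 93, 135, 15]… (length divides ord_187(104)).
9 cycles of lengths [40, 40, 40, 40, 8, 8, 5, 5, 1].
sign(π) = (−1)^{n − #cycles} = (−1)^{187−9} = (−1)^178 = +1.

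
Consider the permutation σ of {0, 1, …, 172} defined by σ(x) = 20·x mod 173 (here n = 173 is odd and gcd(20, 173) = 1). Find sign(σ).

-1

Trace 72: π^k(72) = [72, 56, 82, 83, 103, 157, 26] for k=0..6.
Decompose π into cycles: lengths [172, 1] (2 cycles, including the fixed point 0).
173 − 2 = 171 transpositions; sign(π) = (−1)^171 = -1.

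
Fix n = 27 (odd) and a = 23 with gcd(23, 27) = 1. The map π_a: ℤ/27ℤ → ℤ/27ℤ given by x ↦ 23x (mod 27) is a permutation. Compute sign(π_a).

-1

Orbit of 11 under x↦23x: [11, 10, 14, 25, 8, 22, 20]… (length divides ord_27(23)).
The orbit structure of x ↦ 23x mod 27: 4 orbits of sizes [18, 6, 2, 1].
4 cycles on 27: each ℓ→(−1)^(ℓ−1), product (−1)^23 = -1.
Via Zolotarev, sign(π_{23}) = (23|27) = -1.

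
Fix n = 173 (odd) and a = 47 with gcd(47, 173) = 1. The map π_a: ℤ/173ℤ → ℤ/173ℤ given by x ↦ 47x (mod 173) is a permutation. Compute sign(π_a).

+1

Start at x=148: 148 → 36 → 135 → 117 → 136 → 164 → 96 → … (one orbit).
Decompose π into cycles: lengths [43, 43, 43, 43, 1] (5 cycles, including the fixed point 0).
n − c = 173 − 5 = 168; sign = (−1)^168 = +1.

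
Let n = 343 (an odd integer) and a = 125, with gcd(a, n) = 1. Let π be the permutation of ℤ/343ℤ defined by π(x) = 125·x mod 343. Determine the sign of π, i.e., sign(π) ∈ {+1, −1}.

-1

Start at x=197: 197 → 272 → 43 → 230 → 281 → 139 → 225 → … (one orbit).
The orbit structure of x ↦ 125x mod 343: 10 orbits of sizes [98, 98, 98, 14, 14, 14, 2, 2, 2, 1].
With 10 cycles on 343 points, sign = (−1)^{343−10} = -1.
(125|343)_J = -1 (Zolotarev's lemma cross-check).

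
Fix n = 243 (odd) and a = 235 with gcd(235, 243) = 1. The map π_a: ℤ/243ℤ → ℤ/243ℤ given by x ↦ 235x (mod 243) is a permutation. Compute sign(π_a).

Trace 127: π^k(127) = [127, 199, 109, 100, 172, 82, 73] for k=0..6.
Decompose π into cycles: lengths [27, 27, 27, 27, 27, 27, 9, 9, 9, 9, 9, 9, 3, 3, 3, 3, 3, 3, 1, 1, 1, 1, 1, 1, 1, 1, 1] (27 cycles, including the fixed point 0).
sign(π) = (−1)^{n − #cycles} = (−1)^{243−27} = (−1)^216 = +1.
Via Zolotarev, sign(π_{235}) = (235|243) = +1.

+1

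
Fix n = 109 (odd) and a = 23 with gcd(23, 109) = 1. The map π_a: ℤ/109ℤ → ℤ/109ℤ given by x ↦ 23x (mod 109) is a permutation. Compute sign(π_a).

Orbit of 23 under x↦23x: [23, 93, 68, 38, 2, 46, 77]… (length divides ord_109(23)).
The orbit structure of x ↦ 23x mod 109: 4 orbits of sizes [36, 36, 36, 1].
sign(π) = (−1)^{n − #cycles} = (−1)^{109−4} = (−1)^105 = -1.

-1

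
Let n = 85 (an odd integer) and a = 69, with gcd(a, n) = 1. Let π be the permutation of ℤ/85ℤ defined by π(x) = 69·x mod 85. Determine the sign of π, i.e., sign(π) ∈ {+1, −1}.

Start at x=1: 1 → 69 → 1 (one orbit).
Cycle lengths of π_69 on ℤ/85ℤ: [2, 2, 2, 2, 2, 2, 2, 2, 2, 2, 2, 2, 2, 2, 2, 2, 2, 2, 2, 2, 2, 2, 2, 2, 2, 2, 2, 2, 2, 2, 2, 2, 2, 2, 1, 1, 1, 1, 1, 1, 1, 1, 1, 1, 1, 1, 1, 1, 1, 1, 1]; 51 cycles in total.
n − c = 85 − 51 = 34; sign = (−1)^34 = +1.

+1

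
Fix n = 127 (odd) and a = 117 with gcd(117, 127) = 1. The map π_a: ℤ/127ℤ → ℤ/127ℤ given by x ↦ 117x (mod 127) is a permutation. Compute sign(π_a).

Trace 47: π^k(47) = [47, 38, 1, 117, 100, 16, 94] for k=0..6.
The orbit structure of x ↦ 117x mod 127: 7 orbits of sizes [21, 21, 21, 21, 21, 21, 1].
With 7 cycles on 127 points, sign = (−1)^{127−7} = +1.
(117|127)_J = +1 (Zolotarev's lemma cross-check).

+1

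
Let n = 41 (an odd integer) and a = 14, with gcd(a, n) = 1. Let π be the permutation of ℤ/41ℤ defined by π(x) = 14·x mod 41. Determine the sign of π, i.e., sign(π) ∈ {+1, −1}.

Trace 1: π^k(1) = [1, 14, 32, 38, 40, 27, 9] for k=0..6.
Decompose π into cycles: lengths [8, 8, 8, 8, 8, 1] (6 cycles, including the fixed point 0).
6 cycles on 41: each ℓ→(−1)^(ℓ−1), product (−1)^35 = -1.
The Jacobi symbol (14|41) = -1 (Zolotarev) agrees.

-1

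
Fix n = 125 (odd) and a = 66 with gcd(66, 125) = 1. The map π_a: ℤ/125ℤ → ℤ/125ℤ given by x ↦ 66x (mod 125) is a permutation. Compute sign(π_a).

Start at x=26: 26 → 91 → 6 → 21 → 11 → 101 → 41 → … (one orbit).
π_66 has 13 disjoint cycles with lengths [25, 25, 25, 25, 5, 5, 5, 5, 1, 1, 1, 1, 1] on {0,…,124}.
13 cycles on 125: each ℓ→(−1)^(ℓ−1), product (−1)^112 = +1.
Via Zolotarev, sign(π_{66}) = (66|125) = +1.

+1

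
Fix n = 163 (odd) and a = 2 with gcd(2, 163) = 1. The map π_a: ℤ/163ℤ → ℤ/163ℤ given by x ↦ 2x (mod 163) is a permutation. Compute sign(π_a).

Orbit of 31 under x↦2x: [31, 62, 124, 85, 7, 14, 28]… (length divides ord_163(2)).
π_2 has 2 disjoint cycles with lengths [162, 1] on {0,…,162}.
With 2 cycles on 163 points, sign = (−1)^{163−2} = -1.
Check: (2/163) = -1 by Zolotarev.

-1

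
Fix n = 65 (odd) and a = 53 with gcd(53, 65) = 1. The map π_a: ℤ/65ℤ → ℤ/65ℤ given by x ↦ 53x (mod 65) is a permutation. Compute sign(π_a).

-1

Start at x=27: 27 → 1 → 53 → 14 → 27 (one orbit).
The orbit structure of x ↦ 53x mod 65: 26 orbits of sizes [4, 4, 4, 4, 4, 4, 4, 4, 4, 4, 4, 4, 4, 1, 1, 1, 1, 1, 1, 1, 1, 1, 1, 1, 1, 1].
Σ(ℓ_i−1) = 65−26 = 39; sign = (−1)^39 = -1.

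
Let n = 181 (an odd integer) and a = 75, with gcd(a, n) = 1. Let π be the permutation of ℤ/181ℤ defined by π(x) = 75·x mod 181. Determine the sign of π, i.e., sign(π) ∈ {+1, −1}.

Trace 59: π^k(59) = [59, 81, 102, 48, 161, 129, 82] for k=0..6.
The orbit structure of x ↦ 75x mod 181: 5 orbits of sizes [45, 45, 45, 45, 1].
n − c = 181 − 5 = 176; sign = (−1)^176 = +1.
(75|181)_J = +1 (Zolotarev's lemma cross-check).

+1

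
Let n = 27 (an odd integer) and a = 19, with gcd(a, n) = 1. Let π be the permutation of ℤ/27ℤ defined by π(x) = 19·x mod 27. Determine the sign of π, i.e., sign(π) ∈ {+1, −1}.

+1

Orbit of 1 under x↦19x: [1, 19, 10]… (length divides ord_27(19)).
The orbit structure of x ↦ 19x mod 27: 15 orbits of sizes [3, 3, 3, 3, 3, 3, 1, 1, 1, 1, 1, 1, 1, 1, 1].
Σ(ℓ_i−1) = 27−15 = 12; sign = (−1)^12 = +1.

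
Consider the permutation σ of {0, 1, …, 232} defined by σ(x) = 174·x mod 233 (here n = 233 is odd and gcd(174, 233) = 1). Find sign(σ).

-1

Orbit of 67 under x↦174x: [67, 8, 227, 121, 84, 170, 222]… (length divides ord_233(174)).
Cycle type of π: 232 + 1; total 2 cycles.
sign(π) = (−1)^{n − #cycles} = (−1)^{233−2} = (−1)^231 = -1.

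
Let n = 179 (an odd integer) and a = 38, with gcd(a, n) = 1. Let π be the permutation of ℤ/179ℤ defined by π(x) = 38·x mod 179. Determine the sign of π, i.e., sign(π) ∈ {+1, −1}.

-1

Trace 119: π^k(119) = [119, 47, 175, 27, 131, 145, 140] for k=0..6.
π_38 has 2 disjoint cycles with lengths [178, 1] on {0,…,178}.
2 cycles on 179: each ℓ→(−1)^(ℓ−1), product (−1)^177 = -1.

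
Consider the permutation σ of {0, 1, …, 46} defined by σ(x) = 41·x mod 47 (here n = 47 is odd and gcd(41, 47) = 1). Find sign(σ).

-1

Start at x=6: 6 → 11 → 28 → 20 → 21 → 15 → 4 → … (one orbit).
The orbit structure of x ↦ 41x mod 47: 2 orbits of sizes [46, 1].
2 cycles on 47: each ℓ→(−1)^(ℓ−1), product (−1)^45 = -1.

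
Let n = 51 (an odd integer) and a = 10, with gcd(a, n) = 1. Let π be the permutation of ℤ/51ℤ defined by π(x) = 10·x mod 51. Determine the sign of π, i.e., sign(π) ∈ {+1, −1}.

Orbit of 1 under x↦10x: [1, 10, 49, 31, 4, 40, 43]… (length divides ord_51(10)).
6 cycles of lengths [16, 16, 16, 1, 1, 1].
6 cycles on 51: each ℓ→(−1)^(ℓ−1), product (−1)^45 = -1.
The Jacobi symbol (10|51) = -1 (Zolotarev) agrees.

-1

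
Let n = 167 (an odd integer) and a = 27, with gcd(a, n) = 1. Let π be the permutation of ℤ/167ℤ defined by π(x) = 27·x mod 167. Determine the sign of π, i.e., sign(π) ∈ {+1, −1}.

Start at x=121: 121 → 94 → 33 → 56 → 9 → 76 → 48 → … (one orbit).
Cycle lengths of π_27 on ℤ/167ℤ: [83, 83, 1]; 3 cycles in total.
Σ(ℓ_i−1) = 167−3 = 164; sign = (−1)^164 = +1.
Zolotarev: (27|167) = +1, matching the cycle-count sign.

+1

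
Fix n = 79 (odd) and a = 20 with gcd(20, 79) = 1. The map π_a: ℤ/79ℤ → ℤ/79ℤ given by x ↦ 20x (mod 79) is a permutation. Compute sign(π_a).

Trace 52: π^k(52) = [52, 13, 23, 65, 36, 9, 22] for k=0..6.
3 cycles of lengths [39, 39, 1].
3 cycles on 79: each ℓ→(−1)^(ℓ−1), product (−1)^76 = +1.
The Jacobi symbol (20|79) = +1 (Zolotarev) agrees.

+1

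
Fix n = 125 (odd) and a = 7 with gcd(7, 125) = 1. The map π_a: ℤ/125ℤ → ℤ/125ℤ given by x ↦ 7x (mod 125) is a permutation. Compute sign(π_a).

Trace 49: π^k(49) = [49, 93, 26, 57, 24, 43, 51] for k=0..6.
Decompose π into cycles: lengths [20, 20, 20, 20, 20, 4, 4, 4, 4, 4, 4, 1] (12 cycles, including the fixed point 0).
12 cycles on 125: each ℓ→(−1)^(ℓ−1), product (−1)^113 = -1.

-1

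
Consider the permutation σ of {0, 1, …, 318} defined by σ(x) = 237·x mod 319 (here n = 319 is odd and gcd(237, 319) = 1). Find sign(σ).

Trace 25: π^k(25) = [25, 183, 306, 109, 313, 173, 169] for k=0..6.
The orbit structure of x ↦ 237x mod 319: 8 orbits of sizes [70, 70, 70, 70, 14, 14, 10, 1].
sign(π) = (−1)^{n − #cycles} = (−1)^{319−8} = (−1)^311 = -1.
(237|319)_J = -1 (Zolotarev's lemma cross-check).

-1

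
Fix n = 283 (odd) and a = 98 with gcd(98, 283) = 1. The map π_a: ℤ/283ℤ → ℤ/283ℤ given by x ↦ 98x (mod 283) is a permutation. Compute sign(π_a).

-1

Orbit of 184 under x↦98x: [184, 203, 84, 25, 186, 116, 48]… (length divides ord_283(98)).
π_98 has 2 disjoint cycles with lengths [282, 1] on {0,…,282}.
Σ(ℓ_i−1) = 283−2 = 281; sign = (−1)^281 = -1.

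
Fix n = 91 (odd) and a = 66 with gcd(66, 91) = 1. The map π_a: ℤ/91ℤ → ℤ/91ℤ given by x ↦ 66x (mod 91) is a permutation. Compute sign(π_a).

-1

Start at x=1: 1 → 66 → 79 → 27 → 53 → 40 → 1 (one orbit).
The orbit structure of x ↦ 66x mod 91: 26 orbits of sizes [6, 6, 6, 6, 6, 6, 6, 6, 6, 6, 6, 6, 6, 1, 1, 1, 1, 1, 1, 1, 1, 1, 1, 1, 1, 1].
Σ(ℓ_i−1) = 91−26 = 65; sign = (−1)^65 = -1.
Zolotarev: (66|91) = -1, matching the cycle-count sign.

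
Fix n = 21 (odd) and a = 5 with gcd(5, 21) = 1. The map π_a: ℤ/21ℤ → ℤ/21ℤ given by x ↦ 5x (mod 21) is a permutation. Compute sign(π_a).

+1

Start at x=1: 1 → 5 → 4 → 20 → 16 → 17 → 1 (one orbit).
π_5 has 5 disjoint cycles with lengths [6, 6, 6, 2, 1] on {0,…,20}.
Σ(ℓ_i−1) = 21−5 = 16; sign = (−1)^16 = +1.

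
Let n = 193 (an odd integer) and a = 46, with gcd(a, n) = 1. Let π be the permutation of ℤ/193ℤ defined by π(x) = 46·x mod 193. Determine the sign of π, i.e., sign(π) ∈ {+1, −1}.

+1

Trace 81: π^k(81) = [81, 59, 12, 166, 109, 189, 9] for k=0..6.
Cycle lengths of π_46 on ℤ/193ℤ: [48, 48, 48, 48, 1]; 5 cycles in total.
193 − 5 = 188 transpositions; sign(π) = (−1)^188 = +1.
Zolotarev: (46|193) = +1, matching the cycle-count sign.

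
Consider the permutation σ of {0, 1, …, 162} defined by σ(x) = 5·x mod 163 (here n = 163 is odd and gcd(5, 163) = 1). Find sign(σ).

-1

Orbit of 48 under x↦5x: [48, 77, 59, 132, 8, 40, 37]… (length divides ord_163(5)).
4 cycles of lengths [54, 54, 54, 1].
With 4 cycles on 163 points, sign = (−1)^{163−4} = -1.
Via Zolotarev, sign(π_{5}) = (5|163) = -1.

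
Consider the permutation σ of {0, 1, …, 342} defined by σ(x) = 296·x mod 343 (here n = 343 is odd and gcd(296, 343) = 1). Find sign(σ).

Orbit of 338 under x↦296x: [338, 235, 274, 156, 214, 232, 72]… (length divides ord_343(296)).
The orbit structure of x ↦ 296x mod 343: 7 orbits of sizes [147, 147, 21, 21, 3, 3, 1].
With 7 cycles on 343 points, sign = (−1)^{343−7} = +1.

+1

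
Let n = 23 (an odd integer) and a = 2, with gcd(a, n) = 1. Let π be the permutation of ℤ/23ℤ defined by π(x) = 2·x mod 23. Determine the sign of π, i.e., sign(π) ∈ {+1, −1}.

Orbit of 3 under x↦2x: [3, 6, 12, 1, 2, 4, 8]… (length divides ord_23(2)).
The orbit structure of x ↦ 2x mod 23: 3 orbits of sizes [11, 11, 1].
With 3 cycles on 23 points, sign = (−1)^{23−3} = +1.

+1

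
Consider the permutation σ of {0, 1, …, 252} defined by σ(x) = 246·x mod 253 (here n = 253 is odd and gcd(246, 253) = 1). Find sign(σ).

+1

Orbit of 169 under x↦246x: [169, 82, 185, 223, 210, 48, 170]… (length divides ord_253(246)).
Cycle lengths of π_246 on ℤ/253ℤ: [55, 55, 55, 55, 11, 11, 5, 5, 1]; 9 cycles in total.
253 − 9 = 244 transpositions; sign(π) = (−1)^244 = +1.
Zolotarev: (246|253) = +1, matching the cycle-count sign.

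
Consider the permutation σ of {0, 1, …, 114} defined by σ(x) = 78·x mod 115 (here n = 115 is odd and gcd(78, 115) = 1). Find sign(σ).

-1

Start at x=101: 101 → 58 → 39 → 52 → 31 → 3 → 4 → … (one orbit).
Cycle type of π: 44×2 + 11×2 + 4 + 1; total 6 cycles.
sign(π) = (−1)^{n − #cycles} = (−1)^{115−6} = (−1)^109 = -1.
The Jacobi symbol (78|115) = -1 (Zolotarev) agrees.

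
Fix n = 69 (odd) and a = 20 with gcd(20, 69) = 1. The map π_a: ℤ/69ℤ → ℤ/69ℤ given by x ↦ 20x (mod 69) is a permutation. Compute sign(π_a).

+1

Start at x=5: 5 → 31 → 68 → 49 → 14 → 4 → 11 → … (one orbit).
The orbit structure of x ↦ 20x mod 69: 5 orbits of sizes [22, 22, 22, 2, 1].
sign(π) = (−1)^{n − #cycles} = (−1)^{69−5} = (−1)^64 = +1.
Via Zolotarev, sign(π_{20}) = (20|69) = +1.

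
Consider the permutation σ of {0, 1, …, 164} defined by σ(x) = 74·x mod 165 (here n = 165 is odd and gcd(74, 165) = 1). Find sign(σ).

Trace 136: π^k(136) = [136, 164, 91, 134, 16, 29, 1] for k=0..6.
Decompose π into cycles: lengths [10, 10, 10, 10, 10, 10, 10, 10, 10, 10, 10, 10, 10, 10, 10, 2, 2, 2, 2, 2, 2, 2, 1] (23 cycles, including the fixed point 0).
With 23 cycles on 165 points, sign = (−1)^{165−23} = +1.

+1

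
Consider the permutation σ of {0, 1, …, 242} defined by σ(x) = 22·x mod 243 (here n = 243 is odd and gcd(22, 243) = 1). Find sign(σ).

Start at x=28: 28 → 130 → 187 → 226 → 112 → 34 → 19 → … (one orbit).
Decompose π into cycles: lengths [81, 81, 27, 27, 9, 9, 3, 3, 1, 1, 1] (11 cycles, including the fixed point 0).
With 11 cycles on 243 points, sign = (−1)^{243−11} = +1.

+1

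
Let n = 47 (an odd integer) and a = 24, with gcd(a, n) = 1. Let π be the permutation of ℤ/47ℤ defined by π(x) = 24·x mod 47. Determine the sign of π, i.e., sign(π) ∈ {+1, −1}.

Orbit of 27 under x↦24x: [27, 37, 42, 21, 34, 17, 32]… (length divides ord_47(24)).
Decompose π into cycles: lengths [23, 23, 1] (3 cycles, including the fixed point 0).
With 3 cycles on 47 points, sign = (−1)^{47−3} = +1.
Via Zolotarev, sign(π_{24}) = (24|47) = +1.

+1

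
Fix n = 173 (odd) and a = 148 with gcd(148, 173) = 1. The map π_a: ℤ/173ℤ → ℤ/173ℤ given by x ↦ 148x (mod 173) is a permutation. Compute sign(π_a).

Start at x=138: 138 → 10 → 96 → 22 → 142 → 83 → 1 → … (one orbit).
Cycle lengths of π_148 on ℤ/173ℤ: [43, 43, 43, 43, 1]; 5 cycles in total.
173 − 5 = 168 transpositions; sign(π) = (−1)^168 = +1.

+1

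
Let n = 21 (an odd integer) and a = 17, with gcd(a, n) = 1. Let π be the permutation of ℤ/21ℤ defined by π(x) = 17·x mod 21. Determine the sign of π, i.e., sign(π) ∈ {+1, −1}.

Orbit of 20 under x↦17x: [20, 4, 5, 1, 17, 16]… (length divides ord_21(17)).
Decompose π into cycles: lengths [6, 6, 6, 2, 1] (5 cycles, including the fixed point 0).
n − c = 21 − 5 = 16; sign = (−1)^16 = +1.

+1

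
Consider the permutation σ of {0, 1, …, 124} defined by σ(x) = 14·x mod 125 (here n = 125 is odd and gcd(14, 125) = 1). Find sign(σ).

Orbit of 36 under x↦14x: [36, 4, 56, 34, 101, 39, 46]… (length divides ord_125(14)).
Cycle type of π: 50×2 + 10×2 + 2×2 + 1; total 7 cycles.
With 7 cycles on 125 points, sign = (−1)^{125−7} = +1.
Check: (14/125) = +1 by Zolotarev.

+1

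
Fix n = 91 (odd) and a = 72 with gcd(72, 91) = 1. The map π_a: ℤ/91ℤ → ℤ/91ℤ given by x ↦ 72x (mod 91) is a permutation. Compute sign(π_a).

Orbit of 58 under x↦72x: [58, 81, 8, 30, 67, 1, 72]… (length divides ord_91(72)).
The orbit structure of x ↦ 72x mod 91: 10 orbits of sizes [12, 12, 12, 12, 12, 12, 12, 3, 3, 1].
10 cycles on 91: each ℓ→(−1)^(ℓ−1), product (−1)^81 = -1.
Zolotarev: (72|91) = -1, matching the cycle-count sign.

-1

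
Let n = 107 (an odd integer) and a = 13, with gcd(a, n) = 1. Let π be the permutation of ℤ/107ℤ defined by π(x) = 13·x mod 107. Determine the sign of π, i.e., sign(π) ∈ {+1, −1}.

+1

Trace 35: π^k(35) = [35, 27, 30, 69, 41, 105, 81] for k=0..6.
Cycle lengths of π_13 on ℤ/107ℤ: [53, 53, 1]; 3 cycles in total.
Σ(ℓ_i−1) = 107−3 = 104; sign = (−1)^104 = +1.
Check: (13/107) = +1 by Zolotarev.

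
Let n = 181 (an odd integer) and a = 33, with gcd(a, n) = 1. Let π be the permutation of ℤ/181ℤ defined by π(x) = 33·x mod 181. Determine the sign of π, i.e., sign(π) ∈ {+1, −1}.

+1

Start at x=59: 59 → 137 → 177 → 49 → 169 → 147 → 145 → … (one orbit).
Cycle lengths of π_33 on ℤ/181ℤ: [90, 90, 1]; 3 cycles in total.
n − c = 181 − 3 = 178; sign = (−1)^178 = +1.
The Jacobi symbol (33|181) = +1 (Zolotarev) agrees.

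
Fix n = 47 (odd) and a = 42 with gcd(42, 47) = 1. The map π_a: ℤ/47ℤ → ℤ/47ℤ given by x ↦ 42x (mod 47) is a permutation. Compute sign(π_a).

+1

Trace 42: π^k(42) = [42, 25, 16, 14, 24, 21, 36] for k=0..6.
3 cycles of lengths [23, 23, 1].
Σ(ℓ_i−1) = 47−3 = 44; sign = (−1)^44 = +1.
Check: (42/47) = +1 by Zolotarev.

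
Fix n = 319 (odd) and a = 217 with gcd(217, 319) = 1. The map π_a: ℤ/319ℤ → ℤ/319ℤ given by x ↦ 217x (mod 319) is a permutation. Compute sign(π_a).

Trace 179: π^k(179) = [179, 244, 313, 293, 100, 8, 141] for k=0..6.
π_217 has 5 disjoint cycles with lengths [140, 140, 28, 10, 1] on {0,…,318}.
sign(π) = (−1)^{n − #cycles} = (−1)^{319−5} = (−1)^314 = +1.

+1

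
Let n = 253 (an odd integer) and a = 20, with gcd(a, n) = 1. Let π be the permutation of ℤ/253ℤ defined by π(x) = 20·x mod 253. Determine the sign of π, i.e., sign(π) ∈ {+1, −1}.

-1

Trace 89: π^k(89) = [89, 9, 180, 58, 148, 177, 251] for k=0..6.
Cycle type of π: 110×2 + 22 + 5×2 + 1; total 6 cycles.
Σ(ℓ_i−1) = 253−6 = 247; sign = (−1)^247 = -1.
Check: (20/253) = -1 by Zolotarev.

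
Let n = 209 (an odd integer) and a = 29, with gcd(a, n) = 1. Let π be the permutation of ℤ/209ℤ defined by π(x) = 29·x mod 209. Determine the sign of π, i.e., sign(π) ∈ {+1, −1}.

Start at x=90: 90 → 102 → 32 → 92 → 160 → 42 → 173 → … (one orbit).
5 cycles of lengths [90, 90, 18, 10, 1].
209 − 5 = 204 transpositions; sign(π) = (−1)^204 = +1.

+1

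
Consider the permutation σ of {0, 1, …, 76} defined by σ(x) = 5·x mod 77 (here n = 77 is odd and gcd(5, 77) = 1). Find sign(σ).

Trace 64: π^k(64) = [64, 12, 60, 69, 37, 31, 1] for k=0..6.
Decompose π into cycles: lengths [30, 30, 6, 5, 5, 1] (6 cycles, including the fixed point 0).
6 cycles on 77: each ℓ→(−1)^(ℓ−1), product (−1)^71 = -1.
(5|77)_J = -1 (Zolotarev's lemma cross-check).

-1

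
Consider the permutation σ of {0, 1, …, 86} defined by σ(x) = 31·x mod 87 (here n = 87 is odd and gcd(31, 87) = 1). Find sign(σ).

Trace 16: π^k(16) = [16, 61, 64, 70, 82, 19, 67] for k=0..6.
Decompose π into cycles: lengths [28, 28, 28, 1, 1, 1] (6 cycles, including the fixed point 0).
With 6 cycles on 87 points, sign = (−1)^{87−6} = -1.
Via Zolotarev, sign(π_{31}) = (31|87) = -1.

-1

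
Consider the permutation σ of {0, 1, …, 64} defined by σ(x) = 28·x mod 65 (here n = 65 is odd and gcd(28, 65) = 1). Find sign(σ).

+1

Orbit of 58 under x↦28x: [58, 64, 37, 61, 18, 49, 7]… (length divides ord_65(28)).
π_28 has 7 disjoint cycles with lengths [12, 12, 12, 12, 12, 4, 1] on {0,…,64}.
65 − 7 = 58 transpositions; sign(π) = (−1)^58 = +1.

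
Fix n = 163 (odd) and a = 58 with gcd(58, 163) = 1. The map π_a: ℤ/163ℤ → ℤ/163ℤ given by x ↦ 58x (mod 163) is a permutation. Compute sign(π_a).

Orbit of 58 under x↦58x: [58, 104, 1]… (length divides ord_163(58)).
Decompose π into cycles: lengths [3, 3, 3, 3, 3, 3, 3, 3, 3, 3, 3, 3, 3, 3, 3, 3, 3, 3, 3, 3, 3, 3, 3, 3, 3, 3, 3, 3, 3, 3, 3, 3, 3, 3, 3, 3, 3, 3, 3, 3, 3, 3, 3, 3, 3, 3, 3, 3, 3, 3, 3, 3, 3, 3, 1] (55 cycles, including the fixed point 0).
55 cycles on 163: each ℓ→(−1)^(ℓ−1), product (−1)^108 = +1.

+1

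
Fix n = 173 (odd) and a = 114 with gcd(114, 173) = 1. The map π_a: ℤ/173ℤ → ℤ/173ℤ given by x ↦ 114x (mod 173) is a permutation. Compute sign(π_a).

Trace 93: π^k(93) = [93, 49, 50, 164, 12, 157, 79] for k=0..6.
Cycle lengths of π_114 on ℤ/173ℤ: [172, 1]; 2 cycles in total.
Σ(ℓ_i−1) = 173−2 = 171; sign = (−1)^171 = -1.
Zolotarev: (114|173) = -1, matching the cycle-count sign.

-1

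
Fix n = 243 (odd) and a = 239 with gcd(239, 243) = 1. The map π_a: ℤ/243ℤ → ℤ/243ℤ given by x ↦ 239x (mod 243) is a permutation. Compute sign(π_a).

-1

Start at x=26: 26 → 139 → 173 → 37 → 95 → 106 → 62 → … (one orbit).
Cycle type of π: 162 + 54 + 18 + 6 + 2 + 1; total 6 cycles.
Σ(ℓ_i−1) = 243−6 = 237; sign = (−1)^237 = -1.
The Jacobi symbol (239|243) = -1 (Zolotarev) agrees.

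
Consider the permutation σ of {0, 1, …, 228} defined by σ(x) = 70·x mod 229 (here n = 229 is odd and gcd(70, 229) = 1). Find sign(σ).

Trace 181: π^k(181) = [181, 75, 212, 184, 56, 27, 58] for k=0..6.
The orbit structure of x ↦ 70x mod 229: 3 orbits of sizes [114, 114, 1].
3 cycles on 229: each ℓ→(−1)^(ℓ−1), product (−1)^226 = +1.
(70|229)_J = +1 (Zolotarev's lemma cross-check).

+1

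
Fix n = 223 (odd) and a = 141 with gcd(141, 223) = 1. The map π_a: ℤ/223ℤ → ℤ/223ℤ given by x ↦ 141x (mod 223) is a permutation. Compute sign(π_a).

-1

Orbit of 28 under x↦141x: [28, 157, 60, 209, 33, 193, 7]… (length divides ord_223(141)).
Decompose π into cycles: lengths [74, 74, 74, 1] (4 cycles, including the fixed point 0).
Σ(ℓ_i−1) = 223−4 = 219; sign = (−1)^219 = -1.
(141|223)_J = -1 (Zolotarev's lemma cross-check).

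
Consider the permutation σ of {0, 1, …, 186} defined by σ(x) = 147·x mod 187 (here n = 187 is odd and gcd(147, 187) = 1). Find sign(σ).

Orbit of 122 under x↦147x: [122, 169, 159, 185, 80, 166, 92]… (length divides ord_187(147)).
π_147 has 6 disjoint cycles with lengths [80, 80, 16, 5, 5, 1] on {0,…,186}.
n − c = 187 − 6 = 181; sign = (−1)^181 = -1.
The Jacobi symbol (147|187) = -1 (Zolotarev) agrees.

-1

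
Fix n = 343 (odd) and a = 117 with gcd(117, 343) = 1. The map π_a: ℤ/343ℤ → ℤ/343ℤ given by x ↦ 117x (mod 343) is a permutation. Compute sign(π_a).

-1

Start at x=79: 79 → 325 → 295 → 215 → 116 → 195 → 177 → … (one orbit).
Decompose π into cycles: lengths [42, 42, 42, 42, 42, 42, 42, 6, 6, 6, 6, 6, 6, 6, 6, 1] (16 cycles, including the fixed point 0).
16 cycles on 343: each ℓ→(−1)^(ℓ−1), product (−1)^327 = -1.
(117|343)_J = -1 (Zolotarev's lemma cross-check).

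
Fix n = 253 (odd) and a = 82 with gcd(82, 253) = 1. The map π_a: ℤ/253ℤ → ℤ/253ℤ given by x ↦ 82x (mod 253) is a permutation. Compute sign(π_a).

Start at x=170: 170 → 25 → 26 → 108 → 1 → 82 → 146 → … (one orbit).
Cycle lengths of π_82 on ℤ/253ℤ: [55, 55, 55, 55, 11, 11, 5, 5, 1]; 9 cycles in total.
Σ(ℓ_i−1) = 253−9 = 244; sign = (−1)^244 = +1.
Via Zolotarev, sign(π_{82}) = (82|253) = +1.

+1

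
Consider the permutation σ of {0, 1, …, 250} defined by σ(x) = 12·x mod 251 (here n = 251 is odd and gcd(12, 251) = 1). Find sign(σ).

+1

Trace 58: π^k(58) = [58, 194, 69, 75, 147, 7, 84] for k=0..6.
Decompose π into cycles: lengths [125, 125, 1] (3 cycles, including the fixed point 0).
sign(π) = (−1)^{n − #cycles} = (−1)^{251−3} = (−1)^248 = +1.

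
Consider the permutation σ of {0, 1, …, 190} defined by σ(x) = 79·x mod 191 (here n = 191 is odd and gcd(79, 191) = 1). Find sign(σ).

+1

Trace 68: π^k(68) = [68, 24, 177, 40, 104, 3, 46] for k=0..6.
The orbit structure of x ↦ 79x mod 191: 3 orbits of sizes [95, 95, 1].
sign(π) = (−1)^{n − #cycles} = (−1)^{191−3} = (−1)^188 = +1.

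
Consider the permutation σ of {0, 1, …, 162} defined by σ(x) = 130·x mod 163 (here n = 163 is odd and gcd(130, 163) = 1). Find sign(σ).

Trace 22: π^k(22) = [22, 89, 160, 99, 156, 68, 38] for k=0..6.
Cycle type of π: 162 + 1; total 2 cycles.
Σ(ℓ_i−1) = 163−2 = 161; sign = (−1)^161 = -1.

-1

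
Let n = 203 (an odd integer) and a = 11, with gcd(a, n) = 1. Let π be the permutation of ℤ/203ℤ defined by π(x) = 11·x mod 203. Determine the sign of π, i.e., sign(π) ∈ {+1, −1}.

-1

Trace 113: π^k(113) = [113, 25, 72, 183, 186, 16, 176] for k=0..6.
Decompose π into cycles: lengths [84, 84, 28, 3, 3, 1] (6 cycles, including the fixed point 0).
203 − 6 = 197 transpositions; sign(π) = (−1)^197 = -1.
Via Zolotarev, sign(π_{11}) = (11|203) = -1.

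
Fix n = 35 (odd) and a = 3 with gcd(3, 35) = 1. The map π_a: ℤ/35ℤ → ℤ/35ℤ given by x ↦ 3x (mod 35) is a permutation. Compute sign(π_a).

Start at x=12: 12 → 1 → 3 → 9 → 27 → 11 → 33 → … (one orbit).
Decompose π into cycles: lengths [12, 12, 6, 4, 1] (5 cycles, including the fixed point 0).
n − c = 35 − 5 = 30; sign = (−1)^30 = +1.

+1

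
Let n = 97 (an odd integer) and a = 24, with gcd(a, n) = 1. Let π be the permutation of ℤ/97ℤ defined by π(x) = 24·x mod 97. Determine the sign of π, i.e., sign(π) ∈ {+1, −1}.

Orbit of 62 under x↦24x: [62, 33, 16, 93, 1, 24, 91]… (length divides ord_97(24)).
Cycle lengths of π_24 on ℤ/97ℤ: [24, 24, 24, 24, 1]; 5 cycles in total.
5 cycles on 97: each ℓ→(−1)^(ℓ−1), product (−1)^92 = +1.
Zolotarev: (24|97) = +1, matching the cycle-count sign.

+1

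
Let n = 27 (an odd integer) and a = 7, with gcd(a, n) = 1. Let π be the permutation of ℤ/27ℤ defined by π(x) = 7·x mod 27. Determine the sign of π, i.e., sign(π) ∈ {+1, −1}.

Trace 16: π^k(16) = [16, 4, 1, 7, 22, 19, 25] for k=0..6.
The orbit structure of x ↦ 7x mod 27: 7 orbits of sizes [9, 9, 3, 3, 1, 1, 1].
7 cycles on 27: each ℓ→(−1)^(ℓ−1), product (−1)^20 = +1.

+1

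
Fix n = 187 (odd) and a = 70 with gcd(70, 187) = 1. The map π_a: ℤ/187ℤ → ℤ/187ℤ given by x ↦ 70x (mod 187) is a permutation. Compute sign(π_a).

Start at x=103: 103 → 104 → 174 → 25 → 67 → 15 → 115 → … (one orbit).
π_70 has 9 disjoint cycles with lengths [40, 40, 40, 40, 8, 8, 5, 5, 1] on {0,…,186}.
sign(π) = (−1)^{n − #cycles} = (−1)^{187−9} = (−1)^178 = +1.

+1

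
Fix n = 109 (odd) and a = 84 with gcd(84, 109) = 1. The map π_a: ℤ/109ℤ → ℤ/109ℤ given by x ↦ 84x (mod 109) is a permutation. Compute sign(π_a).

+1

Start at x=94: 94 → 48 → 108 → 25 → 29 → 38 → 31 → … (one orbit).
The orbit structure of x ↦ 84x mod 109: 3 orbits of sizes [54, 54, 1].
109 − 3 = 106 transpositions; sign(π) = (−1)^106 = +1.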